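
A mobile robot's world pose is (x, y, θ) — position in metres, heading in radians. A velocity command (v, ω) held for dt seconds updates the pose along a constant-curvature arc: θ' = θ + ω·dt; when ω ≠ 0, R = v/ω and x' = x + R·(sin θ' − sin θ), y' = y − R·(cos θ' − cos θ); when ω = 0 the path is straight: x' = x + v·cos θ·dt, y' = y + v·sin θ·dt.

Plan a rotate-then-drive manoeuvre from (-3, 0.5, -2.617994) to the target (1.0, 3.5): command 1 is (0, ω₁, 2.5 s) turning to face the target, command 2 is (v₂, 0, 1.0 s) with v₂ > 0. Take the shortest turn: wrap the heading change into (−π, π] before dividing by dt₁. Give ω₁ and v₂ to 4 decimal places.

heading to target = atan2(3.5−0.5, 1−-3) = 0.6435
Δθ = wrap(0.6435 − -2.6180) = -3.0217; ω₁ = Δθ/dt₁ = -1.2087
distance = √((1−-3)² + (3.5−0.5)²) = 5.0000; v₂ = distance/dt₂ = 5.0000

ω₁ = -1.2087, v₂ = 5.0000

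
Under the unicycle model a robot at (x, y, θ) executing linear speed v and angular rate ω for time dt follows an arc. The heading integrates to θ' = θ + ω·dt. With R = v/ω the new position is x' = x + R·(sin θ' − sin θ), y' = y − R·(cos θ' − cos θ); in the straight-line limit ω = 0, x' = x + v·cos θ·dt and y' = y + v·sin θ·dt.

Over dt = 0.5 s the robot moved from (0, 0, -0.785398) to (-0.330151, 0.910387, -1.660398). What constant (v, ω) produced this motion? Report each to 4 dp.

Δθ = -1.660398 − -0.785398 = -0.875000
ω = Δθ/dt = -0.875000/0.5 = -1.7500
R = −Δy/(cos θ' − cos θ) = 1.1429
v = R·ω = 1.1429·-1.7500 = -2.0000

v = -2.0000, ω = -1.7500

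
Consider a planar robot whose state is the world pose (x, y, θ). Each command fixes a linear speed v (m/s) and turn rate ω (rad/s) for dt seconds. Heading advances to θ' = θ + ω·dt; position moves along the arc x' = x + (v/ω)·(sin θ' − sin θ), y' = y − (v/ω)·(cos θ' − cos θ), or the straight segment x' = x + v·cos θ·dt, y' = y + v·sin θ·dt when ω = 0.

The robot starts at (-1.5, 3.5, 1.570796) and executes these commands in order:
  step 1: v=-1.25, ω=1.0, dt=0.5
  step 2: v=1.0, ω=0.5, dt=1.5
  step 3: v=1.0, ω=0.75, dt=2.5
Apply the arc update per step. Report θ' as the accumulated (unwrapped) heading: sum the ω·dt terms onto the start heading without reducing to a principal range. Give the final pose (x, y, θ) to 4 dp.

step 1: θ'=2.0708 (R=-1.2500) → pose (-1.3470, 2.9007, 2.0708)
step 2: θ'=2.8208 (R=2.0000) → pose (-2.4715, 3.8398, 2.8208)
step 3: θ'=4.6958 (R=1.3333) → pose (-4.2251, 2.5966, 4.6958)

(-4.2251, 2.5966, 4.6958)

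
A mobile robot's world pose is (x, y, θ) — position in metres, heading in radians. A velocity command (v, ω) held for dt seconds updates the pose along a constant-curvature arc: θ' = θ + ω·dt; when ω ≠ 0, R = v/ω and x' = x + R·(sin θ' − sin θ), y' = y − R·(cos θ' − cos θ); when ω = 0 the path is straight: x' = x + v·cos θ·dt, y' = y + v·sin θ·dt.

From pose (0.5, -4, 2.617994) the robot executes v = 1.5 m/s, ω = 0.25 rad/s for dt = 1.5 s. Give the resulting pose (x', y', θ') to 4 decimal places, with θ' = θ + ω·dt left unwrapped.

(-1.6117, -3.2623, 2.9930)

θ' = 2.6180 + 0.25·1.5 = 2.9930
R = v/ω = 1.5/0.25 = 6.0000
x' = 0.5 + 6.0000·(sin 2.9930 − sin 2.6180) = -1.6117
y' = -4 − 6.0000·(cos 2.9930 − cos 2.6180) = -3.2623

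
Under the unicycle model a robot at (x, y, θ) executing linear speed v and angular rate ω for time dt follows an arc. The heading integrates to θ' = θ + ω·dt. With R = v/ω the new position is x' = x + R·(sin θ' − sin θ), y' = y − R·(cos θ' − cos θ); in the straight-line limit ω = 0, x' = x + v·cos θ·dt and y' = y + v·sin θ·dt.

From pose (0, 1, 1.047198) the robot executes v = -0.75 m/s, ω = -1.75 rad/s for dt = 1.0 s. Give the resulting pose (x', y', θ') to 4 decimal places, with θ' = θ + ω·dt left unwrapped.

(-0.6482, 0.8873, -0.7028)

θ' = 1.0472 + -1.75·1.0 = -0.7028
R = v/ω = -0.75/-1.75 = 0.4286
x' = 0 + 0.4286·(sin -0.7028 − sin 1.0472) = -0.6482
y' = 1 − 0.4286·(cos -0.7028 − cos 1.0472) = 0.8873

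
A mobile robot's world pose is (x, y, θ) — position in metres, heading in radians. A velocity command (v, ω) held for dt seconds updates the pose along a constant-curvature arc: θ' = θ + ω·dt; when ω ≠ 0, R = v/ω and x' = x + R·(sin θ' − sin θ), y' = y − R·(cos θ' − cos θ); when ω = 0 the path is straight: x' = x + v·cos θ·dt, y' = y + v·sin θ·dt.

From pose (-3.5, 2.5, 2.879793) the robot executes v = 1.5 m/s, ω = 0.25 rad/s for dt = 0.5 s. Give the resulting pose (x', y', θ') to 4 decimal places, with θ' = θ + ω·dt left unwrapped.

(-4.2347, 2.6484, 3.0048)

θ' = 2.8798 + 0.25·0.5 = 3.0048
R = v/ω = 1.5/0.25 = 6.0000
x' = -3.5 + 6.0000·(sin 3.0048 − sin 2.8798) = -4.2347
y' = 2.5 − 6.0000·(cos 3.0048 − cos 2.8798) = 2.6484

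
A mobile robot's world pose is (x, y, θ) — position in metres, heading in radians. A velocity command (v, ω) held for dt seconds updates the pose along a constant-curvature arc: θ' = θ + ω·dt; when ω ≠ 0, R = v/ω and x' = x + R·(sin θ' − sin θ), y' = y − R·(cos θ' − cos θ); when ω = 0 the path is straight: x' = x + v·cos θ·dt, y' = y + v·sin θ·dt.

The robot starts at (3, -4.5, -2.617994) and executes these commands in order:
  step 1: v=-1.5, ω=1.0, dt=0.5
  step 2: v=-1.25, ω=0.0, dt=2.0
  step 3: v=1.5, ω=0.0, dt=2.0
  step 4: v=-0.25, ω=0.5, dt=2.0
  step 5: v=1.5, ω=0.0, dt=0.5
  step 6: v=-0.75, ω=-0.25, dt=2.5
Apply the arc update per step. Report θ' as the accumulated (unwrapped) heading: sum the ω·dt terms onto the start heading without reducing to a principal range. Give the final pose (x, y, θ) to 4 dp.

step 1: θ'=-2.1180 (R=-1.5000) → pose (3.5310, -3.9814, -2.1180)
step 2: θ'=-2.1180 (straight) → pose (4.8317, -1.8464, -2.1180)
step 3: θ'=-2.1180 (straight) → pose (3.2708, -4.4084, -2.1180)
step 4: θ'=-1.1180 (R=-0.5000) → pose (3.2935, -3.9295, -1.1180)
step 5: θ'=-1.1180 (straight) → pose (3.6216, -4.6039, -1.1180)
step 6: θ'=-1.7430 (R=3.0000) → pose (3.3636, -2.7774, -1.7430)

(3.3636, -2.7774, -1.7430)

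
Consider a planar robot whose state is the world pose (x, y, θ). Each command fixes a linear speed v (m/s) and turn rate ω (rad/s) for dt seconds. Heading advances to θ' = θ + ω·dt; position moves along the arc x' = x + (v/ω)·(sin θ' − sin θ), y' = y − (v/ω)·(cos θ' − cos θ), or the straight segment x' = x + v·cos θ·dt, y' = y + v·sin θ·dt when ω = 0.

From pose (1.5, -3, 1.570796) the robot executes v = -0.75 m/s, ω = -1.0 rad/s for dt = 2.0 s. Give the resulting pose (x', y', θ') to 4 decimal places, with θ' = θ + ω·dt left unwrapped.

(0.4379, -3.6820, -0.4292)

θ' = 1.5708 + -1.0·2.0 = -0.4292
R = v/ω = -0.75/-1.0 = 0.7500
x' = 1.5 + 0.7500·(sin -0.4292 − sin 1.5708) = 0.4379
y' = -3 − 0.7500·(cos -0.4292 − cos 1.5708) = -3.6820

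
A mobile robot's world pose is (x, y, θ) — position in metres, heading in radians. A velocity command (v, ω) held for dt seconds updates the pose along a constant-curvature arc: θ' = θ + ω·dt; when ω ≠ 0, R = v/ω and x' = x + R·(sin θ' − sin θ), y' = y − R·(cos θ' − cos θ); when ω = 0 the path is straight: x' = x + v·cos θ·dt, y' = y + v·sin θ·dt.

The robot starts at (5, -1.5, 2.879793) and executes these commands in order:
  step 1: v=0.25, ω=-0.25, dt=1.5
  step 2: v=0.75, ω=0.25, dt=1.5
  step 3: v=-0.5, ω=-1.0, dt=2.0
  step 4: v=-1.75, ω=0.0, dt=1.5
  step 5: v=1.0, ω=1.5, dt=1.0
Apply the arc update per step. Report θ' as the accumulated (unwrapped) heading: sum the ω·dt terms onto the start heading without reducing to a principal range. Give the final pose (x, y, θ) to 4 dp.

(2.1861, -2.7695, 2.3798)

step 1: θ'=2.5048 (R=-1.0000) → pose (4.6642, -1.3381, 2.5048)
step 2: θ'=2.8798 (R=3.0000) → pose (3.6568, -0.8523, 2.8798)
step 3: θ'=0.8798 (R=0.5000) → pose (3.9127, -1.6539, 0.8798)
step 4: θ'=0.8798 (straight) → pose (2.2397, -3.6768, 0.8798)
step 5: θ'=2.3798 (R=0.6667) → pose (2.1861, -2.7695, 2.3798)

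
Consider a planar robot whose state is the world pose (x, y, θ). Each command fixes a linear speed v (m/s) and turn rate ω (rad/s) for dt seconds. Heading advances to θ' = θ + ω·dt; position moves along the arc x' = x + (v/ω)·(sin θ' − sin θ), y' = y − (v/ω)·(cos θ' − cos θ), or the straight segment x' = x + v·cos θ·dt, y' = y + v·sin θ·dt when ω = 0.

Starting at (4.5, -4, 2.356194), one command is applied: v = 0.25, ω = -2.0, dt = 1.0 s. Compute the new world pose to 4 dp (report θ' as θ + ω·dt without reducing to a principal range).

(4.5448, -3.7945, 0.3562)

θ' = 2.3562 + -2.0·1.0 = 0.3562
R = v/ω = 0.25/-2.0 = -0.1250
x' = 4.5 + -0.1250·(sin 0.3562 − sin 2.3562) = 4.5448
y' = -4 − -0.1250·(cos 0.3562 − cos 2.3562) = -3.7945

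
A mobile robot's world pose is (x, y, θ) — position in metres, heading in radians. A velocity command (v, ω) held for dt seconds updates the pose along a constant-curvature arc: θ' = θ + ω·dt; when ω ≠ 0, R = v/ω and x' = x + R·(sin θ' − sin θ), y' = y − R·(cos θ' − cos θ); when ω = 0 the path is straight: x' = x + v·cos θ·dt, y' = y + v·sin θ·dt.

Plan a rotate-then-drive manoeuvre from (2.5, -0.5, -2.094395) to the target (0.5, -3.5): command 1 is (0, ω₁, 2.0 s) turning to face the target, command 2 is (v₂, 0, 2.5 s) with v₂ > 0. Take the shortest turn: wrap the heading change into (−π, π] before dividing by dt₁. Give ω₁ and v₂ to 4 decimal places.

heading to target = atan2(-3.5−-0.5, 0.5−2.5) = -2.1588
Δθ = wrap(-2.1588 − -2.0944) = -0.0644; ω₁ = Δθ/dt₁ = -0.0322
distance = √((0.5−2.5)² + (-3.5−-0.5)²) = 3.6056; v₂ = distance/dt₂ = 1.4422

ω₁ = -0.0322, v₂ = 1.4422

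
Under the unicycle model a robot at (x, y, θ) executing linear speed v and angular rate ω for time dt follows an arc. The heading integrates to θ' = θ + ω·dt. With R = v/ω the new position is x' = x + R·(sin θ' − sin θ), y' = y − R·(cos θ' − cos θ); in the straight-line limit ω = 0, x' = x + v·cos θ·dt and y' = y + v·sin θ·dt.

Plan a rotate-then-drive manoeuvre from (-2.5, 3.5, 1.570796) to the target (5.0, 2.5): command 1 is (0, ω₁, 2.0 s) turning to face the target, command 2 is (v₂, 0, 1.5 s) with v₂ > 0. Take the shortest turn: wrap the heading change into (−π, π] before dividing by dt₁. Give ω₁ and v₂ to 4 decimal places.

heading to target = atan2(2.5−3.5, 5−-2.5) = -0.1326
Δθ = wrap(-0.1326 − 1.5708) = -1.7033; ω₁ = Δθ/dt₁ = -0.8517
distance = √((5−-2.5)² + (2.5−3.5)²) = 7.5664; v₂ = distance/dt₂ = 5.0442

ω₁ = -0.8517, v₂ = 5.0442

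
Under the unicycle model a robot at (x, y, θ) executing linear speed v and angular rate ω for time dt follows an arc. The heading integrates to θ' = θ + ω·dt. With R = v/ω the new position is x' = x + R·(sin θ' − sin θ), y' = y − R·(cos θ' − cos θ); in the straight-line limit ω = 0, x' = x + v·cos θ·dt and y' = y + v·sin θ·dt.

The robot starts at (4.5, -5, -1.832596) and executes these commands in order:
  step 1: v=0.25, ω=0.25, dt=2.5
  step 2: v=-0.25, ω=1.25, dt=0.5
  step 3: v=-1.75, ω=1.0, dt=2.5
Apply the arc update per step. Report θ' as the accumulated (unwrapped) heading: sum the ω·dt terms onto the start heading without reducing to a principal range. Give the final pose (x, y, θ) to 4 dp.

(1.8455, -7.5739, 1.9174)

step 1: θ'=-1.2076 (R=1.0000) → pose (4.5312, -5.6141, -1.2076)
step 2: θ'=-0.5826 (R=-0.2000) → pose (4.4542, -5.5181, -0.5826)
step 3: θ'=1.9174 (R=-1.7500) → pose (1.8455, -7.5739, 1.9174)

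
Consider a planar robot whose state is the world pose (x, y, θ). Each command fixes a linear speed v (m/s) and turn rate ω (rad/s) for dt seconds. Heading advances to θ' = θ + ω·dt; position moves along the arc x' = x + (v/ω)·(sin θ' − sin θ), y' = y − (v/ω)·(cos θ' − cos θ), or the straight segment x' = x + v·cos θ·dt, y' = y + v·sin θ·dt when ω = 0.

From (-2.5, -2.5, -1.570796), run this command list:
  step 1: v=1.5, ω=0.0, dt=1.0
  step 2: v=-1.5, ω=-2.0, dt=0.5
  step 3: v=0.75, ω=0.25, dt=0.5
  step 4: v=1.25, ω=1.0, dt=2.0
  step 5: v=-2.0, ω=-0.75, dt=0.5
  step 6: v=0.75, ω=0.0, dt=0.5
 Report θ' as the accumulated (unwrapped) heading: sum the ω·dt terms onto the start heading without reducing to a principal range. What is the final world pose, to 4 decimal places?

step 1: θ'=-1.5708 (straight) → pose (-2.5000, -4.0000, -1.5708)
step 2: θ'=-2.5708 (R=0.7500) → pose (-2.1552, -3.3689, -2.5708)
step 3: θ'=-2.4458 (R=3.0000) → pose (-2.4573, -3.5907, -2.4458)
step 4: θ'=-0.4458 (R=1.2500) → pose (-2.1950, -5.6779, -0.4458)
step 5: θ'=-0.8208 (R=2.6667) → pose (-2.9964, -5.0896, -0.8208)
step 6: θ'=-0.8208 (straight) → pose (-2.7408, -5.3640, -0.8208)

(-2.7408, -5.3640, -0.8208)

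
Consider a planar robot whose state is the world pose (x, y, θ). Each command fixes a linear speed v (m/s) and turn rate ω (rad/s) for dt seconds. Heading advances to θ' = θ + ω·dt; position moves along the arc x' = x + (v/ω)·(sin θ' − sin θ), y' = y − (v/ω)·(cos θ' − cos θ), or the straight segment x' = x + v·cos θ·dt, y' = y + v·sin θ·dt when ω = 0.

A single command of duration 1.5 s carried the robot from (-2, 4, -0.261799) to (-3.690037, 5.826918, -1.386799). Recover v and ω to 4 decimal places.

v = -1.7500, ω = -0.7500

Δθ = -1.386799 − -0.261799 = -1.125000
ω = Δθ/dt = -1.125000/1.5 = -0.7500
R = −Δy/(cos θ' − cos θ) = 2.3333
v = R·ω = 2.3333·-0.7500 = -1.7500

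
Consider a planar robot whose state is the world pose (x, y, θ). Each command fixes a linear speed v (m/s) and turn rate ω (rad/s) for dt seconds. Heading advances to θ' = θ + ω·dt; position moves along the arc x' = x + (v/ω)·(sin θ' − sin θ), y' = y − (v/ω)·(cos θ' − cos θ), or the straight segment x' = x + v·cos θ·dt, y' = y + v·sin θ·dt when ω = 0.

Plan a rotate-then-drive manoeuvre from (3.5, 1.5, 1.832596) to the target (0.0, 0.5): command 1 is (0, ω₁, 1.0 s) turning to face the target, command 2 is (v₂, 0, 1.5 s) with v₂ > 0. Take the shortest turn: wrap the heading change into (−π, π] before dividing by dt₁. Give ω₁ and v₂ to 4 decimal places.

ω₁ = 1.5873, v₂ = 2.4267

heading to target = atan2(0.5−1.5, 0−3.5) = -2.8633
Δθ = wrap(-2.8633 − 1.8326) = 1.5873; ω₁ = Δθ/dt₁ = 1.5873
distance = √((0−3.5)² + (0.5−1.5)²) = 3.6401; v₂ = distance/dt₂ = 2.4267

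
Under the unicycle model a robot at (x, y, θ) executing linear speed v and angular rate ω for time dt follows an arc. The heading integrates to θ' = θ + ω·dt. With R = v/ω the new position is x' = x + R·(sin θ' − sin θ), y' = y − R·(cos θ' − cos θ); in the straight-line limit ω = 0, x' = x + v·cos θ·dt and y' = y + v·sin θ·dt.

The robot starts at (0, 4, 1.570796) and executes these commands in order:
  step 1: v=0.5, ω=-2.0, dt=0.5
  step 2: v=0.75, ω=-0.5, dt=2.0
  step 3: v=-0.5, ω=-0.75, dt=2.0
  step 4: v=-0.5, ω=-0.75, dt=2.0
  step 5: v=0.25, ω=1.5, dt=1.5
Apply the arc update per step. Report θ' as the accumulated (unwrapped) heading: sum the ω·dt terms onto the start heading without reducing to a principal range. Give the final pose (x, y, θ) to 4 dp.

(1.8148, 5.3342, -1.1792)

step 1: θ'=0.5708 (R=-0.2500) → pose (0.1149, 4.2104, 0.5708)
step 2: θ'=-0.4292 (R=-1.5000) → pose (1.5496, 4.3121, -0.4292)
step 3: θ'=-1.9292 (R=0.6667) → pose (1.2027, 5.1522, -1.9292)
step 4: θ'=-3.4292 (R=0.6667) → pose (2.0161, 5.5576, -3.4292)
step 5: θ'=-1.1792 (R=0.1667) → pose (1.8148, 5.3342, -1.1792)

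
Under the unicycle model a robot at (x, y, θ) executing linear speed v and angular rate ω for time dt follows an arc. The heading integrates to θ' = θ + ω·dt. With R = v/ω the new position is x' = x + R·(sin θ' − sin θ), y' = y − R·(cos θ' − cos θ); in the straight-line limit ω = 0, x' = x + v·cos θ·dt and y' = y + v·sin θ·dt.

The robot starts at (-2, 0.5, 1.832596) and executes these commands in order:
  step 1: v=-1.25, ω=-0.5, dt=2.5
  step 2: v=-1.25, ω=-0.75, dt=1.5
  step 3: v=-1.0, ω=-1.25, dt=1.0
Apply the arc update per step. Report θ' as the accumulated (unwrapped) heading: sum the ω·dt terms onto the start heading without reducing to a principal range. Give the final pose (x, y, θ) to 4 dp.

step 1: θ'=0.5826 (R=2.5000) → pose (-3.0393, -2.2346, 0.5826)
step 2: θ'=-0.5424 (R=1.6667) → pose (-4.8166, -2.2704, -0.5424)
step 3: θ'=-1.7924 (R=0.8000) → pose (-5.1841, -1.4093, -1.7924)

(-5.1841, -1.4093, -1.7924)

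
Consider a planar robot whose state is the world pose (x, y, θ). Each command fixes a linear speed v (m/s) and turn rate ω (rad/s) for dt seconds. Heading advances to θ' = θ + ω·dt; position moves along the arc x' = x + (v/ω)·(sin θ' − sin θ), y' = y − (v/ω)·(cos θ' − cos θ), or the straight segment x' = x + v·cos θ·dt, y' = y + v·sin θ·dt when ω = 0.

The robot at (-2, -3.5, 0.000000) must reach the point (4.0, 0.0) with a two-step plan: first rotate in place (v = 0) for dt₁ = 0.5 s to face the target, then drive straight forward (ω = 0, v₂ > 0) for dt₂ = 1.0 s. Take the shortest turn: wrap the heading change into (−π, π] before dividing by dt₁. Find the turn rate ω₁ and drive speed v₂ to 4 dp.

heading to target = atan2(0−-3.5, 4−-2) = 0.5281
Δθ = wrap(0.5281 − 0.0000) = 0.5281; ω₁ = Δθ/dt₁ = 1.0561
distance = √((4−-2)² + (0−-3.5)²) = 6.9462; v₂ = distance/dt₂ = 6.9462

ω₁ = 1.0561, v₂ = 6.9462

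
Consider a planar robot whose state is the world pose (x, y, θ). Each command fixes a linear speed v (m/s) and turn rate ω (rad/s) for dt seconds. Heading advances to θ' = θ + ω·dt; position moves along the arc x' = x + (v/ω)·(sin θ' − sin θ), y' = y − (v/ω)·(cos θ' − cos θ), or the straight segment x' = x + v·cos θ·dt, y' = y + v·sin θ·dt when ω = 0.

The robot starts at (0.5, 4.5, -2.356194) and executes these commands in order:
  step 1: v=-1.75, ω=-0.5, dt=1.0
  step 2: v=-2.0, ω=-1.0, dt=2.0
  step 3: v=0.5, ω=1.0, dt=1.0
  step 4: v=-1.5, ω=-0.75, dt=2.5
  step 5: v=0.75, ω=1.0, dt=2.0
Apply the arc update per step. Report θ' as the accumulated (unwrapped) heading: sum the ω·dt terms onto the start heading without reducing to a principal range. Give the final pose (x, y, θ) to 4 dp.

step 1: θ'=-2.8562 (R=3.5000) → pose (1.9895, 5.3836, -2.8562)
step 2: θ'=-4.8562 (R=2.0000) → pose (4.5319, 3.1778, -4.8562)
step 3: θ'=-3.8562 (R=0.5000) → pose (4.3647, 3.6272, -3.8562)
step 4: θ'=-5.7312 (R=2.0000) → pose (4.1029, 0.4135, -5.7312)
step 5: θ'=-3.7312 (R=0.7500) → pose (4.1266, 1.6755, -3.7312)

(4.1266, 1.6755, -3.7312)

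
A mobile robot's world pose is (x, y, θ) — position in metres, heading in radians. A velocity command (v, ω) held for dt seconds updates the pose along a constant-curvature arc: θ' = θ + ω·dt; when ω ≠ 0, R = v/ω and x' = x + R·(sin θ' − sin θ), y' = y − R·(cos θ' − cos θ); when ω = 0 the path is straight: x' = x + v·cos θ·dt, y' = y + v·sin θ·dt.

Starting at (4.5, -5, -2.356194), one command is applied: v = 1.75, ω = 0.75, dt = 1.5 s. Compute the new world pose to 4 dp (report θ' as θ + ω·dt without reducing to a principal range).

(3.9498, -7.4272, -1.2312)

θ' = -2.3562 + 0.75·1.5 = -1.2312
R = v/ω = 1.75/0.75 = 2.3333
x' = 4.5 + 2.3333·(sin -1.2312 − sin -2.3562) = 3.9498
y' = -5 − 2.3333·(cos -1.2312 − cos -2.3562) = -7.4272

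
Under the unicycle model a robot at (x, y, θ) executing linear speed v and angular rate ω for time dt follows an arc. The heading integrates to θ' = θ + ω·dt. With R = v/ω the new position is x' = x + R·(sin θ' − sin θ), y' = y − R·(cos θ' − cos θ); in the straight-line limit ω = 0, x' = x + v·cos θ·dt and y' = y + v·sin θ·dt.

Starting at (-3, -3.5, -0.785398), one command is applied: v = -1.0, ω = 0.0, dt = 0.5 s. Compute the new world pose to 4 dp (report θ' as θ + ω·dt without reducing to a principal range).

(-3.3536, -3.1464, -0.7854)

θ' = -0.7854 + 0.0·0.5 = -0.7854
ω = 0 → straight: x' = -3 + -1.0·cos(-0.7854)·0.5 = -3.3536
y' = -3.5 + -1.0·sin(-0.7854)·0.5 = -3.1464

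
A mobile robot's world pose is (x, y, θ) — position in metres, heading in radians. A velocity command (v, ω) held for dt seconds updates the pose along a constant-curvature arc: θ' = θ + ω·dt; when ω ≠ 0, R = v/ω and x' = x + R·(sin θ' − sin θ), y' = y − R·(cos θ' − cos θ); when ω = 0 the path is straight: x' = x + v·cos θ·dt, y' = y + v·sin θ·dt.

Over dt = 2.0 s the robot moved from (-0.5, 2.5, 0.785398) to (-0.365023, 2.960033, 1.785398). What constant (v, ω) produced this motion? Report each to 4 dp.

Δθ = 1.785398 − 0.785398 = 1.000000
ω = Δθ/dt = 1.000000/2.0 = 0.5000
R = −Δy/(cos θ' − cos θ) = 0.5000
v = R·ω = 0.5000·0.5000 = 0.2500

v = 0.2500, ω = 0.5000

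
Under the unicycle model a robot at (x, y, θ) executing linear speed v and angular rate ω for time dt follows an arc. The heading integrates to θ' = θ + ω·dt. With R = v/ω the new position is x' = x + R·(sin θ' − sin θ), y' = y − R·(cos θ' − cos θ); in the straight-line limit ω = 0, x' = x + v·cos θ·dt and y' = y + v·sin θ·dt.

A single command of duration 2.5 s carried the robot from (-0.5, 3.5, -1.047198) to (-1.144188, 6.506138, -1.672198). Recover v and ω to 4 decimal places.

Δθ = -1.672198 − -1.047198 = -0.625000
ω = Δθ/dt = -0.625000/2.5 = -0.2500
R = −Δy/(cos θ' − cos θ) = 5.0000
v = R·ω = 5.0000·-0.2500 = -1.2500

v = -1.2500, ω = -0.2500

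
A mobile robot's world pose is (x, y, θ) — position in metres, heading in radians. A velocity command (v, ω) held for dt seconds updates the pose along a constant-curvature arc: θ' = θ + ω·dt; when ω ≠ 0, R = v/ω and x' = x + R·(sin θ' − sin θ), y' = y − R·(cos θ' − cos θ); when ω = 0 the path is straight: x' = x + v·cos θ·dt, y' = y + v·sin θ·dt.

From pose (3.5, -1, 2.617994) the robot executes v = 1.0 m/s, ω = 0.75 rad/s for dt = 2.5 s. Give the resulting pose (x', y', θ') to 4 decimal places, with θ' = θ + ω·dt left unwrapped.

θ' = 2.6180 + 0.75·2.5 = 4.4930
R = v/ω = 1.0/0.75 = 1.3333
x' = 3.5 + 1.3333·(sin 4.4930 − sin 2.6180) = 1.5320
y' = -1 − 1.3333·(cos 4.4930 − cos 2.6180) = -1.8645

(1.5320, -1.8645, 4.4930)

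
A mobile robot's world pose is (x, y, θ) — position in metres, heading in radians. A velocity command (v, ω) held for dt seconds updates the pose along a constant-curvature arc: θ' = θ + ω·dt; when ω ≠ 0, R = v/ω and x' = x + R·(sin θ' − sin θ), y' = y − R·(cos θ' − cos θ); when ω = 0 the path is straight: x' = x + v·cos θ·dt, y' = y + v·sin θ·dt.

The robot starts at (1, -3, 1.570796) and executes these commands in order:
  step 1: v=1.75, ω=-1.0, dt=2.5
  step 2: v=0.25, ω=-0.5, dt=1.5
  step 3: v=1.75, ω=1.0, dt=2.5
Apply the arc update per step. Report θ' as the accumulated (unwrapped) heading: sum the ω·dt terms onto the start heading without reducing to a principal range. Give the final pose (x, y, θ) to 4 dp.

step 1: θ'=-0.9292 (R=-1.7500) → pose (4.1520, -1.9527, -0.9292)
step 2: θ'=-1.6792 (R=-0.5000) → pose (4.2485, -2.3060, -1.6792)
step 3: θ'=0.8208 (R=1.7500) → pose (7.2687, -3.6882, 0.8208)

(7.2687, -3.6882, 0.8208)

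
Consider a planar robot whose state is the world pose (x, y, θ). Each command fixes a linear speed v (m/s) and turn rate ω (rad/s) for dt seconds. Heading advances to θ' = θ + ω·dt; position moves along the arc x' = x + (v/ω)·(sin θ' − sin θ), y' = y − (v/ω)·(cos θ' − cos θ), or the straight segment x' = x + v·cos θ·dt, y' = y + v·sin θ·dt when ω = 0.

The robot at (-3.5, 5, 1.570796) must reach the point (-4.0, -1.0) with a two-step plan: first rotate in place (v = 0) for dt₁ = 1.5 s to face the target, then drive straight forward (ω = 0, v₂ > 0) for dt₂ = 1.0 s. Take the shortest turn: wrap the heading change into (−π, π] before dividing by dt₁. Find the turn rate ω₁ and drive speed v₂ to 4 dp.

ω₁ = 2.0390, v₂ = 6.0208

heading to target = atan2(-1−5, -4−-3.5) = -1.6539
Δθ = wrap(-1.6539 − 1.5708) = 3.0585; ω₁ = Δθ/dt₁ = 2.0390
distance = √((-4−-3.5)² + (-1−5)²) = 6.0208; v₂ = distance/dt₂ = 6.0208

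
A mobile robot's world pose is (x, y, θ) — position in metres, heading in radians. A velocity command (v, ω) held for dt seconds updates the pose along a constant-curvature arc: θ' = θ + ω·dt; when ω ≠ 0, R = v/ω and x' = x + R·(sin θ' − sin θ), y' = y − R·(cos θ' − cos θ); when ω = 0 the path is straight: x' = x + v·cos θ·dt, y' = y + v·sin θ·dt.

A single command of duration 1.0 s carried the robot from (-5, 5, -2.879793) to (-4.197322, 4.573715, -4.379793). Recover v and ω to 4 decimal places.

v = -1.0000, ω = -1.5000

Δθ = -4.379793 − -2.879793 = -1.500000
ω = Δθ/dt = -1.500000/1.0 = -1.5000
R = Δx/(sin θ' − sin θ) = 0.6667
v = R·ω = 0.6667·-1.5000 = -1.0000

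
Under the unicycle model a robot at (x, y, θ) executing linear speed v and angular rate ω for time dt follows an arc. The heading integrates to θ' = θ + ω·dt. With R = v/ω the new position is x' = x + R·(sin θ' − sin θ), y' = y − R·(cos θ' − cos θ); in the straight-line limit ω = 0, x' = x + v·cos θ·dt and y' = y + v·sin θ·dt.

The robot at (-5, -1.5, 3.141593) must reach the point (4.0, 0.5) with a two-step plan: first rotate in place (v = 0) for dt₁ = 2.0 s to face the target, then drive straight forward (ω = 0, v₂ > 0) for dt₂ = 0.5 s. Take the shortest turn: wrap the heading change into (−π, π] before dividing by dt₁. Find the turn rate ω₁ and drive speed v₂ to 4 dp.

heading to target = atan2(0.5−-1.5, 4−-5) = 0.2187
Δθ = wrap(0.2187 − 3.1416) = -2.9229; ω₁ = Δθ/dt₁ = -1.4615
distance = √((4−-5)² + (0.5−-1.5)²) = 9.2195; v₂ = distance/dt₂ = 18.4391

ω₁ = -1.4615, v₂ = 18.4391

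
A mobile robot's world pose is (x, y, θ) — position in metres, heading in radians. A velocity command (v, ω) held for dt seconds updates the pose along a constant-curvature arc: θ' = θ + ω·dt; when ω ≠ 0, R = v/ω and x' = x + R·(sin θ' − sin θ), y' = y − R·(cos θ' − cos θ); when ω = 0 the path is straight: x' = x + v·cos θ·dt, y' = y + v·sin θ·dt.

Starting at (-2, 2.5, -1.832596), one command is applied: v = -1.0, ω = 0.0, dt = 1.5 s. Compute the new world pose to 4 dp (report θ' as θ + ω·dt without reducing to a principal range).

(-1.6118, 3.9489, -1.8326)

θ' = -1.8326 + 0.0·1.5 = -1.8326
ω = 0 → straight: x' = -2 + -1.0·cos(-1.8326)·1.5 = -1.6118
y' = 2.5 + -1.0·sin(-1.8326)·1.5 = 3.9489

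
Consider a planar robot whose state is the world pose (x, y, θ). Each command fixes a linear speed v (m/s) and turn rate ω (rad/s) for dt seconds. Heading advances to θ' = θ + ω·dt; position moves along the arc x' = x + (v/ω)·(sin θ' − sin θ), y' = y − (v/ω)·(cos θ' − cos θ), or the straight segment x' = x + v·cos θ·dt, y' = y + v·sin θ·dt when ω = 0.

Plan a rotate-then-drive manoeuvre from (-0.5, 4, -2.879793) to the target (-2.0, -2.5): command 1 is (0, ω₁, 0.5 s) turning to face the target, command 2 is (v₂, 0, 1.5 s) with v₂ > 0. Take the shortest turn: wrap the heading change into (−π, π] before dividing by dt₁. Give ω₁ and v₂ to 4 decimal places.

heading to target = atan2(-2.5−4, -2−-0.5) = -1.7976
Δθ = wrap(-1.7976 − -2.8798) = 1.0822; ω₁ = Δθ/dt₁ = 2.1644
distance = √((-2−-0.5)² + (-2.5−4)²) = 6.6708; v₂ = distance/dt₂ = 4.4472

ω₁ = 2.1644, v₂ = 4.4472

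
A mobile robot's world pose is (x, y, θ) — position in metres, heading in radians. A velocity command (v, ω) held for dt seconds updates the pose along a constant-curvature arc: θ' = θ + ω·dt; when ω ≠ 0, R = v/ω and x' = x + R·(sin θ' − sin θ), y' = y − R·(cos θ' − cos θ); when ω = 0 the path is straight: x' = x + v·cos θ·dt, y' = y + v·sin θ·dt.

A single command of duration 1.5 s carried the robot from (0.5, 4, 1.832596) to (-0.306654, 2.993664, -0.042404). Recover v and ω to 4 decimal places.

v = -1.0000, ω = -1.2500

Δθ = -0.042404 − 1.832596 = -1.875000
ω = Δθ/dt = -1.875000/1.5 = -1.2500
R = −Δy/(cos θ' − cos θ) = 0.8000
v = R·ω = 0.8000·-1.2500 = -1.0000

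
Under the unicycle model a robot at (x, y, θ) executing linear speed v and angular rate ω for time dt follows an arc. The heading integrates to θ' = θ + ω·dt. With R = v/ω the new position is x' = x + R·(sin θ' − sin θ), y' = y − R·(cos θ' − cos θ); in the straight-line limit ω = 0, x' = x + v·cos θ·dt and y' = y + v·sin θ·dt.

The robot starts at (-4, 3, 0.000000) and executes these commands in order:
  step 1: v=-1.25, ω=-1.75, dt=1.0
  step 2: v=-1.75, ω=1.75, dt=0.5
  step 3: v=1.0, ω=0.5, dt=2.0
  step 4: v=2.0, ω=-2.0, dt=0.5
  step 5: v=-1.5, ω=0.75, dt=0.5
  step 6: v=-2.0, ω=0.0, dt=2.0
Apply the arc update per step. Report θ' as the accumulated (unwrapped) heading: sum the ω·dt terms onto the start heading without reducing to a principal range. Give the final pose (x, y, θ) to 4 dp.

step 1: θ'=-1.7500 (R=0.7143) → pose (-4.7028, 3.8416, -1.7500)
step 2: θ'=-0.8750 (R=-1.0000) → pose (-4.9193, 4.6608, -0.8750)
step 3: θ'=0.1250 (R=2.0000) → pose (-3.1349, 3.9584, 0.1250)
step 4: θ'=-0.8750 (R=-1.0000) → pose (-2.2426, 3.6072, -0.8750)
step 5: θ'=-0.5000 (R=-2.0000) → pose (-2.8189, 4.0804, -0.5000)
step 6: θ'=-0.5000 (straight) → pose (-6.3292, 5.9981, -0.5000)

(-6.3292, 5.9981, -0.5000)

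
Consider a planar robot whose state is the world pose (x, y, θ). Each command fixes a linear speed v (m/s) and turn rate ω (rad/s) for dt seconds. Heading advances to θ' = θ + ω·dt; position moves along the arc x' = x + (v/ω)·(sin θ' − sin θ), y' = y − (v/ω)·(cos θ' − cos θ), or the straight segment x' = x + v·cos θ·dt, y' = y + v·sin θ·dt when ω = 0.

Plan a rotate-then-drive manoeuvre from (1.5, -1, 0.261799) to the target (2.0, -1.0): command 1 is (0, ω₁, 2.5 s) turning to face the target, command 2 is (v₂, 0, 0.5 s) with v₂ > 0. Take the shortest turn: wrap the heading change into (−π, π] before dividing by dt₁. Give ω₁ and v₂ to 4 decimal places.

ω₁ = -0.1047, v₂ = 1.0000

heading to target = atan2(-1−-1, 2−1.5) = 0.0000
Δθ = wrap(0.0000 − 0.2618) = -0.2618; ω₁ = Δθ/dt₁ = -0.1047
distance = √((2−1.5)² + (-1−-1)²) = 0.5000; v₂ = distance/dt₂ = 1.0000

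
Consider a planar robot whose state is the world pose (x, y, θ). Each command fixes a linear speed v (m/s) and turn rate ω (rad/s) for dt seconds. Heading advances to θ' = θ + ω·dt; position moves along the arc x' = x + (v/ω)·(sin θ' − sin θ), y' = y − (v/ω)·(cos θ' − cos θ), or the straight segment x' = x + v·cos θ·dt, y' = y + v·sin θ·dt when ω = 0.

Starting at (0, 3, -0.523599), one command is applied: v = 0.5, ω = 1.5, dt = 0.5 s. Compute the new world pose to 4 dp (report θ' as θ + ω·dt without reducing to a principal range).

(0.2415, 2.9638, 0.2264)

θ' = -0.5236 + 1.5·0.5 = 0.2264
R = v/ω = 0.5/1.5 = 0.3333
x' = 0 + 0.3333·(sin 0.2264 − sin -0.5236) = 0.2415
y' = 3 − 0.3333·(cos 0.2264 − cos -0.5236) = 2.9638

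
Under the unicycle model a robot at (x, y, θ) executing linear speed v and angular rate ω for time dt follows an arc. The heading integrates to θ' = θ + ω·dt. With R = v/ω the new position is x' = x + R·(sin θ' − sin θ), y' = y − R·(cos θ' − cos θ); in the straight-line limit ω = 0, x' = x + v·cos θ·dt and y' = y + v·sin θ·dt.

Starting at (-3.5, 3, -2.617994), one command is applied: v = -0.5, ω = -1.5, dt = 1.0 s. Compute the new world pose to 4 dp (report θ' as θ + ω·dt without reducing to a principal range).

θ' = -2.6180 + -1.5·1.0 = -4.1180
R = v/ω = -0.5/-1.5 = 0.3333
x' = -3.5 + 0.3333·(sin -4.1180 − sin -2.6180) = -3.0572
y' = 3 − 0.3333·(cos -4.1180 − cos -2.6180) = 2.8980

(-3.0572, 2.8980, -4.1180)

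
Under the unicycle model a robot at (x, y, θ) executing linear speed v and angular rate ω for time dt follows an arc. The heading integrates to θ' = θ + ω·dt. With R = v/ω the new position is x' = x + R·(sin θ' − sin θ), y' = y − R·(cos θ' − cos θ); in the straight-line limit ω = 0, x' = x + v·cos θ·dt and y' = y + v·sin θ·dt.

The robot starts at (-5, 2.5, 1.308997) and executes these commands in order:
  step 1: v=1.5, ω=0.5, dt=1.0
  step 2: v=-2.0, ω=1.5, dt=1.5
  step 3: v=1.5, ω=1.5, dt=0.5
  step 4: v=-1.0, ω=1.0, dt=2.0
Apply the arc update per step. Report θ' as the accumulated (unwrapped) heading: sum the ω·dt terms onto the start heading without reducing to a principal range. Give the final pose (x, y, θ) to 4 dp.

(-4.3267, 3.5525, 6.8090)

step 1: θ'=1.8090 (R=3.0000) → pose (-4.9825, 3.9843, 1.8090)
step 2: θ'=4.0590 (R=-1.3333) → pose (-2.6281, 3.4884, 4.0590)
step 3: θ'=4.8090 (R=1.0000) → pose (-2.8294, 2.7841, 4.8090)
step 4: θ'=6.8090 (R=-1.0000) → pose (-4.3267, 3.5525, 6.8090)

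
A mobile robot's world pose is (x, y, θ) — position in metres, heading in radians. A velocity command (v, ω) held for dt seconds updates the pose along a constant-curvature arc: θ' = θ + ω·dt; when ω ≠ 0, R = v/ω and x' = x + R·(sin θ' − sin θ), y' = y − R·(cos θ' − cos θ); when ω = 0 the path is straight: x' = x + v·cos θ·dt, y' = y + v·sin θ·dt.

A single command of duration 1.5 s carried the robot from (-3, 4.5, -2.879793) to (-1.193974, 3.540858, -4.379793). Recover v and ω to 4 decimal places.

v = -1.5000, ω = -1.0000

Δθ = -4.379793 − -2.879793 = -1.500000
ω = Δθ/dt = -1.500000/1.5 = -1.0000
R = Δx/(sin θ' − sin θ) = 1.5000
v = R·ω = 1.5000·-1.0000 = -1.5000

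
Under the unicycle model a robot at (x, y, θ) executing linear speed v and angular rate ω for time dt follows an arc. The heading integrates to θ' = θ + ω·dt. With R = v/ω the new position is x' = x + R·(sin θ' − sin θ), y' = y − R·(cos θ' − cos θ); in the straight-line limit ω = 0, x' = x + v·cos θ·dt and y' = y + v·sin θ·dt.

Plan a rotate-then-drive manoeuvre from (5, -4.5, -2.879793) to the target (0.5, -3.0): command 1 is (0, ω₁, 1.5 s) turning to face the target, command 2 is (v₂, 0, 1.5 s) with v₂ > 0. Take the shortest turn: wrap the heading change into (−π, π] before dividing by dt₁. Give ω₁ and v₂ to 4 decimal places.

ω₁ = -0.3890, v₂ = 3.1623

heading to target = atan2(-3−-4.5, 0.5−5) = 2.8198
Δθ = wrap(2.8198 − -2.8798) = -0.5836; ω₁ = Δθ/dt₁ = -0.3890
distance = √((0.5−5)² + (-3−-4.5)²) = 4.7434; v₂ = distance/dt₂ = 3.1623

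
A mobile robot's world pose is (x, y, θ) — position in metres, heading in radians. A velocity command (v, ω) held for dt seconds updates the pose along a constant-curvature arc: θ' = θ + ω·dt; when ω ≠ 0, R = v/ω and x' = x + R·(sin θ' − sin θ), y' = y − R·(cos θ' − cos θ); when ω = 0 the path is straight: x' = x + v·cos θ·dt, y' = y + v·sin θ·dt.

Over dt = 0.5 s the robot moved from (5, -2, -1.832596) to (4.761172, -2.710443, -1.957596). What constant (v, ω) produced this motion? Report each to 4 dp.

Δθ = -1.957596 − -1.832596 = -0.125000
ω = Δθ/dt = -0.125000/0.5 = -0.2500
R = −Δy/(cos θ' − cos θ) = -6.0000
v = R·ω = -6.0000·-0.2500 = 1.5000

v = 1.5000, ω = -0.2500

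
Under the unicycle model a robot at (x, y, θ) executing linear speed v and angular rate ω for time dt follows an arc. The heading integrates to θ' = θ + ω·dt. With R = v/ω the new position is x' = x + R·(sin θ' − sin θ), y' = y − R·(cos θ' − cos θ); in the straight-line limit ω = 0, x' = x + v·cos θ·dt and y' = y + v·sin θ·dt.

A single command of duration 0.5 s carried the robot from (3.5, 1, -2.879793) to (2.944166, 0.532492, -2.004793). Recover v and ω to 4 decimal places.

Δθ = -2.004793 − -2.879793 = 0.875000
ω = Δθ/dt = 0.875000/0.5 = 1.7500
R = Δx/(sin θ' − sin θ) = 0.8571
v = R·ω = 0.8571·1.7500 = 1.5000

v = 1.5000, ω = 1.7500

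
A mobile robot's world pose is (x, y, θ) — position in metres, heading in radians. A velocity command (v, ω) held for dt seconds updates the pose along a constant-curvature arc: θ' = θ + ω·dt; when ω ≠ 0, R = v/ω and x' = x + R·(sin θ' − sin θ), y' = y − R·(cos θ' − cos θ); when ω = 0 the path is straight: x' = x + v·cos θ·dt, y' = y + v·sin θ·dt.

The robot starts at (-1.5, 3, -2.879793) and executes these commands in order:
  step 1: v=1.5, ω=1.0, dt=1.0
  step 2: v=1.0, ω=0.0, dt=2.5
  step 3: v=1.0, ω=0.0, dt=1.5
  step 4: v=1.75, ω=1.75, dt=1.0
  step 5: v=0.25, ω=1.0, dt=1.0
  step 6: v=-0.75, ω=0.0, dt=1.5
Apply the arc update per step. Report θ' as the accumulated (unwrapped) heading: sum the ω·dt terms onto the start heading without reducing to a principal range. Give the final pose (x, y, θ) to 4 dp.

step 1: θ'=-1.8798 (R=1.5000) → pose (-2.5407, 2.0073, -1.8798)
step 2: θ'=-1.8798 (straight) → pose (-3.3010, -0.3743, -1.8798)
step 3: θ'=-1.8798 (straight) → pose (-3.7571, -1.8033, -1.8798)
step 4: θ'=-0.1298 (R=1.0000) → pose (-2.9339, -3.0990, -0.1298)
step 5: θ'=0.8702 (R=0.2500) → pose (-2.7105, -3.0123, 0.8702)
step 6: θ'=0.8702 (straight) → pose (-3.4357, -3.8723, 0.8702)

(-3.4357, -3.8723, 0.8702)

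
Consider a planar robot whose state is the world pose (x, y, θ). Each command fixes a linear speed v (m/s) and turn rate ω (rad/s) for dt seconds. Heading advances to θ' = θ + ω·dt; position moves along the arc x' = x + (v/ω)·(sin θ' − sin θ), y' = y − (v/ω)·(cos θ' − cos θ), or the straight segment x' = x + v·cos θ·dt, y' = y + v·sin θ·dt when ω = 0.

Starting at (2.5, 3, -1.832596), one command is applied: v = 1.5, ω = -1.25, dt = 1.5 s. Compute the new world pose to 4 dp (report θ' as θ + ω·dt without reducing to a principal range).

(0.6974, 2.2977, -3.7076)

θ' = -1.8326 + -1.25·1.5 = -3.7076
R = v/ω = 1.5/-1.25 = -1.2000
x' = 2.5 + -1.2000·(sin -3.7076 − sin -1.8326) = 0.6974
y' = 3 − -1.2000·(cos -3.7076 − cos -1.8326) = 2.2977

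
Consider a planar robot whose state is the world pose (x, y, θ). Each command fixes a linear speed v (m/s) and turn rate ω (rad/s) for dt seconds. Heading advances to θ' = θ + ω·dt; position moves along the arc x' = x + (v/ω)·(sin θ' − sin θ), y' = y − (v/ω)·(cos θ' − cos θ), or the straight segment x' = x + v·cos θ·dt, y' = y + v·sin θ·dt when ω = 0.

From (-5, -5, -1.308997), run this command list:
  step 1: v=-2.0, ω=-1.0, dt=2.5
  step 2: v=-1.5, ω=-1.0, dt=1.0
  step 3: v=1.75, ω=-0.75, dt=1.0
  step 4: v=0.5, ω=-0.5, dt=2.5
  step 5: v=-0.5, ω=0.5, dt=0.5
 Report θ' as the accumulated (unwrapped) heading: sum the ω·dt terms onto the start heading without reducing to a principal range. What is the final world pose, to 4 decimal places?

(0.4457, -2.4985, -6.5590)

step 1: θ'=-3.8090 (R=2.0000) → pose (-1.8302, -2.9115, -3.8090)
step 2: θ'=-4.8090 (R=1.5000) → pose (-1.2657, -4.2343, -4.8090)
step 3: θ'=-5.5590 (R=-2.3333) → pose (-0.4891, -2.7116, -5.5590)
step 4: θ'=-6.8090 (R=-1.0000) → pose (0.6753, -2.5958, -6.8090)
step 5: θ'=-6.5590 (R=-1.0000) → pose (0.4457, -2.4985, -6.5590)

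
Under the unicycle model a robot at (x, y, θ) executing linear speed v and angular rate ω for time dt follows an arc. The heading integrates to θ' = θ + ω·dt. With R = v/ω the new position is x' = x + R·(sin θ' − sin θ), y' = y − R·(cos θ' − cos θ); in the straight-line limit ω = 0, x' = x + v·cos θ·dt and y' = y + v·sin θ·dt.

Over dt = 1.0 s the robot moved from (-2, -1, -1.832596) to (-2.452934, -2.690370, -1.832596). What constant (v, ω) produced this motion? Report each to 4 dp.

v = 1.7500, ω = 0.0000

Δθ = -1.832596 − -1.832596 = 0.000000
ω = Δθ/dt = 0.000000/1.0 = 0.0000
ω = 0 → v = (Δx·cos θ + Δy·sin θ)/dt = 1.7500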